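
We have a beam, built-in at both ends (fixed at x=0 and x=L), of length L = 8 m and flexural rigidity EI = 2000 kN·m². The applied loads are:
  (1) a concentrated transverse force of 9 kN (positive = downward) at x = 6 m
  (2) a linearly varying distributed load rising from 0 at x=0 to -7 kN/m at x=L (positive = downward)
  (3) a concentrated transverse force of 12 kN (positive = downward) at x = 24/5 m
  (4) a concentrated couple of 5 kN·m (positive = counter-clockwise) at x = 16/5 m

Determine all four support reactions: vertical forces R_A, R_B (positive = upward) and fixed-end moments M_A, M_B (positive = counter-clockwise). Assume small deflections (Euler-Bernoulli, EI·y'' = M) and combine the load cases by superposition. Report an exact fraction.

Load 1 — point force P=9 kN at a=6 m (b=L-a=2):
  R_A = Pb²(3a+b)/L³ = 9·2²·(3·6+2)/8³ = 45/32 kN
  M_A = Pab²/L² = 9·6·2²/8² = 27/8 kN·m
  R_B = Pa²(a+3b)/L³ = 9·6²·(6+3·2)/8³ = 243/32 kN
  M_B = -Pa²b/L² = -9·6²·2/8² = -81/8 kN·m
Load 2 — triangular load w₀=-7 kN/m (0→w₀ over full span):
  R_A = 3w₀L/20 = 3·(-7)·8/20 = -42/5 kN
  M_A = w₀L²/30 = (-7)·8²/30 = -224/15 kN·m
  R_B = 7w₀L/20 = 7·(-7)·8/20 = -98/5 kN
  M_B = -w₀L²/20 = -(-7)·8²/20 = 112/5 kN·m
Load 3 — point force P=12 kN at a=24/5 m (b=L-a=16/5):
  R_A = Pb²(3a+b)/L³ = 12·(16/5)²·(3·(24/5)+(16/5))/8³ = 528/125 kN
  M_A = Pab²/L² = 12·(24/5)·(16/5)²/8² = 1152/125 kN·m
  R_B = Pa²(a+3b)/L³ = 12·(24/5)²·((24/5)+3·(16/5))/8³ = 972/125 kN
  M_B = -Pa²b/L² = -12·(24/5)²·(16/5)/8² = -1728/125 kN·m
Load 4 — applied couple M₀=5 kN·m at a=16/5 m (b=L-a=24/5):
  R_A = 6M₀ab/L³ = 6·5·(16/5)·(24/5)/8³ = 9/10 kN
  M_A = M₀b(2a-b)/L² = 5·(24/5)·(2·(16/5)-(24/5))/8² = 3/5 kN·m
  R_B = -6M₀ab/L³ = -6·5·(16/5)·(24/5)/8³ = -9/10 kN
  M_B = M₀a(2b-a)/L² = 5·(16/5)·(2·(24/5)-(16/5))/8² = 8/5 kN·m
Superposition: R_A = -7479/4000 kN, M_A = -5227/3000 kN·m, R_B = -20521/4000 kN, M_B = 51/1000 kN·m

R_A = -7479/4000 kN, M_A = -5227/3000 kN·m, R_B = -20521/4000 kN, M_B = 51/1000 kN·m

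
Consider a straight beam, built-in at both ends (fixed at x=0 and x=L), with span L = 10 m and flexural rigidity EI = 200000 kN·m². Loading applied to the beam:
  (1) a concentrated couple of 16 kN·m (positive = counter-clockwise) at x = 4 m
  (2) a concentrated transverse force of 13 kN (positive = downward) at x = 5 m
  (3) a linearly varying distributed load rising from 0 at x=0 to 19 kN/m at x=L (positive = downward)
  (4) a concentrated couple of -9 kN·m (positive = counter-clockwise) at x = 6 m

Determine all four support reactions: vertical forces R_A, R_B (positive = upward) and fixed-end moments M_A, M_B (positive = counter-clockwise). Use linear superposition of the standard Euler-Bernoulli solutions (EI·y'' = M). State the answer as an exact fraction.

Load 1 — applied couple M₀=16 kN·m at a=4 m (b=L-a=6):
  R_A = 6M₀ab/L³ = 6·16·4·6/10³ = 288/125 kN
  M_A = M₀b(2a-b)/L² = 16·6·(2·4-6)/10² = 48/25 kN·m
  R_B = -6M₀ab/L³ = -6·16·4·6/10³ = -288/125 kN
  M_B = M₀a(2b-a)/L² = 16·4·(2·6-4)/10² = 128/25 kN·m
Load 2 — point force P=13 kN at a=5 m (b=L-a=5):
  R_A = Pb²(3a+b)/L³ = 13·5²·(3·5+5)/10³ = 13/2 kN
  M_A = Pab²/L² = 13·5·5²/10² = 65/4 kN·m
  R_B = Pa²(a+3b)/L³ = 13·5²·(5+3·5)/10³ = 13/2 kN
  M_B = -Pa²b/L² = -13·5²·5/10² = -65/4 kN·m
Load 3 — triangular load w₀=19 kN/m (0→w₀ over full span):
  R_A = 3w₀L/20 = 3·19·10/20 = 57/2 kN
  M_A = w₀L²/30 = 19·10²/30 = 190/3 kN·m
  R_B = 7w₀L/20 = 7·19·10/20 = 133/2 kN
  M_B = -w₀L²/20 = -19·10²/20 = -95 kN·m
Load 4 — applied couple M₀=-9 kN·m at a=6 m (b=L-a=4):
  R_A = 6M₀ab/L³ = 6·(-9)·6·4/10³ = -162/125 kN
  M_A = M₀b(2a-b)/L² = (-9)·4·(2·6-4)/10² = -72/25 kN·m
  R_B = -6M₀ab/L³ = -6·(-9)·6·4/10³ = 162/125 kN
  M_B = M₀a(2b-a)/L² = (-9)·6·(2·4-6)/10² = -27/25 kN·m
Superposition: R_A = 4501/125 kN, M_A = 23587/300 kN·m, R_B = 8999/125 kN, M_B = -10721/100 kN·m

R_A = 4501/125 kN, M_A = 23587/300 kN·m, R_B = 8999/125 kN, M_B = -10721/100 kN·m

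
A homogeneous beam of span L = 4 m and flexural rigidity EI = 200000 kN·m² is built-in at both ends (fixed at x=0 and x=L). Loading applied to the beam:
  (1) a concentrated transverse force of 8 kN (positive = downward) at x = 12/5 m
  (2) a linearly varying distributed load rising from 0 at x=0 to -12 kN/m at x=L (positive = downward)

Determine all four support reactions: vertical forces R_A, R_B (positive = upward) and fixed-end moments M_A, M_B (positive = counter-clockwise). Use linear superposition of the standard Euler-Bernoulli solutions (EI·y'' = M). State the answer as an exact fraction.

R_A = -548/125 kN, M_A = -416/125 kN·m, R_B = -1452/125 kN, M_B = 624/125 kN·m

Load 1 — point force P=8 kN at a=12/5 m (b=L-a=8/5):
  R_A = Pb²(3a+b)/L³ = 8·(8/5)²·(3·(12/5)+(8/5))/4³ = 352/125 kN
  M_A = Pab²/L² = 8·(12/5)·(8/5)²/4² = 384/125 kN·m
  R_B = Pa²(a+3b)/L³ = 8·(12/5)²·((12/5)+3·(8/5))/4³ = 648/125 kN
  M_B = -Pa²b/L² = -8·(12/5)²·(8/5)/4² = -576/125 kN·m
Load 2 — triangular load w₀=-12 kN/m (0→w₀ over full span):
  R_A = 3w₀L/20 = 3·(-12)·4/20 = -36/5 kN
  M_A = w₀L²/30 = (-12)·4²/30 = -32/5 kN·m
  R_B = 7w₀L/20 = 7·(-12)·4/20 = -84/5 kN
  M_B = -w₀L²/20 = -(-12)·4²/20 = 48/5 kN·m
Superposition: R_A = -548/125 kN, M_A = -416/125 kN·m, R_B = -1452/125 kN, M_B = 624/125 kN·m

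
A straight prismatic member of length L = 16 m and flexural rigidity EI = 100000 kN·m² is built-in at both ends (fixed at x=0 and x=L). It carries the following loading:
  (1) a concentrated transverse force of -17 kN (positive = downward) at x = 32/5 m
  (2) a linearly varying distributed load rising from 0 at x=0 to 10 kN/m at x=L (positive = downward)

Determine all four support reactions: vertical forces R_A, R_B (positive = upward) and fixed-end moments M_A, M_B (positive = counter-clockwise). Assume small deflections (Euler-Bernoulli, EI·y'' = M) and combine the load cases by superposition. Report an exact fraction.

Load 1 — point force P=-17 kN at a=32/5 m (b=L-a=48/5):
  R_A = Pb²(3a+b)/L³ = (-17)·(48/5)²·(3·(32/5)+(48/5))/16³ = -1377/125 kN
  M_A = Pab²/L² = (-17)·(32/5)·(48/5)²/16² = -4896/125 kN·m
  R_B = Pa²(a+3b)/L³ = (-17)·(32/5)²·((32/5)+3·(48/5))/16³ = -748/125 kN
  M_B = -Pa²b/L² = -(-17)·(32/5)²·(48/5)/16² = 3264/125 kN·m
Load 2 — triangular load w₀=10 kN/m (0→w₀ over full span):
  R_A = 3w₀L/20 = 3·10·16/20 = 24 kN
  M_A = w₀L²/30 = 10·16²/30 = 256/3 kN·m
  R_B = 7w₀L/20 = 7·10·16/20 = 56 kN
  M_B = -w₀L²/20 = -10·16²/20 = -128 kN·m
Superposition: R_A = 1623/125 kN, M_A = 17312/375 kN·m, R_B = 6252/125 kN, M_B = -12736/125 kN·m

R_A = 1623/125 kN, M_A = 17312/375 kN·m, R_B = 6252/125 kN, M_B = -12736/125 kN·m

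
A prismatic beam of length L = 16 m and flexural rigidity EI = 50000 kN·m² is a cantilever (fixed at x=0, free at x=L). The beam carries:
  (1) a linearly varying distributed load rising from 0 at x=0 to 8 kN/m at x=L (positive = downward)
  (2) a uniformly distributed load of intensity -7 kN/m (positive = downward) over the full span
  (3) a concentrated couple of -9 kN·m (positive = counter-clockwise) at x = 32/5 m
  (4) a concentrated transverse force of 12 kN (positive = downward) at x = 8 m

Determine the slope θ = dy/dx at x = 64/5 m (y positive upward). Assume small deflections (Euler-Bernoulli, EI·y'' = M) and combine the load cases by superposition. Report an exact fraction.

θ(64/5) = 28634/5859375 rad

Load 1 — triangular load w₀=8 kN/m (0→w₀ over full span):
  θ_1 = (w₀Lx²/4-w₀L²x/3-w₀x⁴/(24L))/EI = (8·16·(64/5)²/4-8·16²·(64/5)/3-8·(64/5)⁴/(24·16))/50000 = -475136/5859375 rad
Load 2 — uniform load w=-7 kN/m over full span:
  θ_2 = -wx(x²-3Lx+3L²)/(6EI) = -(-7)·(64/5)·((64/5)²-3·16·(64/5)+3·16²)/(6·50000) = 111104/1171875 rad
Load 3 — applied couple M₀=-9 kN·m at a=32/5 m (b=L-a=48/5):
  θ_3 = M₀a/EI  [x>a] = (-9)·(32/5)/50000 = -18/15625 rad
Load 4 — point force P=12 kN at a=8 m (b=L-a=8):
  θ_4 = -Pa²/(2EI)  [x>a] = -12·8²/(2·50000) = -24/3125 rad
Superposition: θ = Σ θ_i = 28634/5859375 rad ≈ 0.004887 rad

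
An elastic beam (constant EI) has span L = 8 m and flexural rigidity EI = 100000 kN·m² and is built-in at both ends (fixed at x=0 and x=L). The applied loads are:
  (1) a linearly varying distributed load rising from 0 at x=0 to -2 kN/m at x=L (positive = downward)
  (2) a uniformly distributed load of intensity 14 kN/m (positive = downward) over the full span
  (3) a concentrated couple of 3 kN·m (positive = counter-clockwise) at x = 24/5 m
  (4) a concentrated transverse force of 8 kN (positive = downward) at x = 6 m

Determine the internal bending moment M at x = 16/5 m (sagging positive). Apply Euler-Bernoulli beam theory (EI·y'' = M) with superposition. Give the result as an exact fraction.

M(16/5) = 2443/75 kN·m

Load 1 — triangular load w₀=-2 kN/m (0→w₀ over full span):
  M_1 = 3w₀Lx/20 - w₀L²/30 - w₀x³/(6L) = 3·(-2)·8·(16/5)/20 - (-2)·8²/30 - (-2)·(16/5)³/(6·8) = -256/125 kN·m
Load 2 — uniform load w=14 kN/m over full span:
  M_2 = wLx/2 - wL²/12 - wx²/2 = 14·8·(16/5)/2 - 14·8²/12 - 14·(16/5)²/2 = 2464/75 kN·m
Load 3 — applied couple M₀=3 kN·m at a=24/5 m (b=L-a=16/5):
  M_3 = R_Ax - M_A  [x≤a] with R_A=27/50, M_A=24/25 = (27/50)·(16/5) - (24/25) = 96/125 kN·m
Load 4 — point force P=8 kN at a=6 m (b=L-a=2):
  M_4 = Pb²(3a+b)x/L³ - Pab²/L²  [x≤a] = 8·2²·(3·6+2)·(16/5)/8³ - 8·6·2²/8² = 1 kN·m
Superposition: M = Σ M_i = 2443/75 kN·m ≈ 32.573333 kN·m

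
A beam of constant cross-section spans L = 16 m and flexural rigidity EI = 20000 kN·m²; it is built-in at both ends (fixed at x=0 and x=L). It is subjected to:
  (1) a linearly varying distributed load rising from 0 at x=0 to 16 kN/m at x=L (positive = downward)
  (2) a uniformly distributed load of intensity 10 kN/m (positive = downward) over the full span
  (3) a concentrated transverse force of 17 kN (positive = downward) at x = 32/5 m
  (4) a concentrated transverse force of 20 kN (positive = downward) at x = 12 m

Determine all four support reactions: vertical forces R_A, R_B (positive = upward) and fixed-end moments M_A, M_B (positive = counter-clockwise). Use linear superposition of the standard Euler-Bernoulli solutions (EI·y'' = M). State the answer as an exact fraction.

R_A = 132541/1000 kN, M_A = 151513/375 kN·m, R_B = 192459/1000 kN, M_B = -183467/375 kN·m

Load 1 — triangular load w₀=16 kN/m (0→w₀ over full span):
  R_A = 3w₀L/20 = 3·16·16/20 = 192/5 kN
  M_A = w₀L²/30 = 16·16²/30 = 2048/15 kN·m
  R_B = 7w₀L/20 = 7·16·16/20 = 448/5 kN
  M_B = -w₀L²/20 = -16·16²/20 = -1024/5 kN·m
Load 2 — uniform load w=10 kN/m over full span:
  R_A = wL/2 = 10·16/2 = 80 kN
  M_A = wL²/12 = 10·16²/12 = 640/3 kN·m
  R_B = wL/2 = 10·16/2 = 80 kN
  M_B = -wL²/12 = -10·16²/12 = -640/3 kN·m
Load 3 — point force P=17 kN at a=32/5 m (b=L-a=48/5):
  R_A = Pb²(3a+b)/L³ = 17·(48/5)²·(3·(32/5)+(48/5))/16³ = 1377/125 kN
  M_A = Pab²/L² = 17·(32/5)·(48/5)²/16² = 4896/125 kN·m
  R_B = Pa²(a+3b)/L³ = 17·(32/5)²·((32/5)+3·(48/5))/16³ = 748/125 kN
  M_B = -Pa²b/L² = -17·(32/5)²·(48/5)/16² = -3264/125 kN·m
Load 4 — point force P=20 kN at a=12 m (b=L-a=4):
  R_A = Pb²(3a+b)/L³ = 20·4²·(3·12+4)/16³ = 25/8 kN
  M_A = Pab²/L² = 20·12·4²/16² = 15 kN·m
  R_B = Pa²(a+3b)/L³ = 20·12²·(12+3·4)/16³ = 135/8 kN
  M_B = -Pa²b/L² = -20·12²·4/16² = -45 kN·m
Superposition: R_A = 132541/1000 kN, M_A = 151513/375 kN·m, R_B = 192459/1000 kN, M_B = -183467/375 kN·m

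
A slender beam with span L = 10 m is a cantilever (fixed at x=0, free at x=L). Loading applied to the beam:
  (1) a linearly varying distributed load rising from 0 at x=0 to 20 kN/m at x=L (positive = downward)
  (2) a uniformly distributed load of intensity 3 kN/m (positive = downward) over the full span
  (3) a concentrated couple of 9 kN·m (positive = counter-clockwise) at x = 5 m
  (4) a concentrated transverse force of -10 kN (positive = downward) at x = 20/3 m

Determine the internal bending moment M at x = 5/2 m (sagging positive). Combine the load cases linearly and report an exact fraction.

M(5/2) = -5467/12 kN·m

Load 1 — triangular load w₀=20 kN/m (0→w₀ over full span):
  M_1 = w₀Lx/2 - w₀L²/3 - w₀x³/(6L) = 20·10·(5/2)/2 - 20·10²/3 - 20·(5/2)³/(6·10) = -3375/8 kN·m
Load 2 — uniform load w=3 kN/m over full span:
  M_2 = -w(L-x)²/2 = -3·(10-(5/2))²/2 = -675/8 kN·m
Load 3 — applied couple M₀=9 kN·m at a=5 m (b=L-a=5):
  M_3 = M₀  [x≤a] = 9 = 9 kN·m
Load 4 — point force P=-10 kN at a=20/3 m (b=L-a=10/3):
  M_4 = -P(a-x)  [x≤a] = -(-10)·((20/3)-(5/2)) = 125/3 kN·m
Superposition: M = Σ M_i = -5467/12 kN·m ≈ -455.583333 kN·m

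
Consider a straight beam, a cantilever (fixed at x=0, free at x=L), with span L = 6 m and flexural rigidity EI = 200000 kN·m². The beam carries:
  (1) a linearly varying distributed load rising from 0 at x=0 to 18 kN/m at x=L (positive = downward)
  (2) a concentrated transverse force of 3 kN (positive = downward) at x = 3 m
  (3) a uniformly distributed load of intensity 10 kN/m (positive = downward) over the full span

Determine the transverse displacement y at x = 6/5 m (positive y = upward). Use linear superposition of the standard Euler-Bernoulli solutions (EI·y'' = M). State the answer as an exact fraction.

y(6/5) = -2022111/1562500000 m

Load 1 — triangular load w₀=18 kN/m (0→w₀ over full span):
  y_1 = (w₀Lx³/12-w₀L²x²/6-w₀x⁵/(120L))/EI = (18·6·(6/5)³/12-18·6²·(6/5)²/6-18·(6/5)⁵/(120·6))/200000 = -546993/781250000 m
Load 2 — point force P=3 kN at a=3 m (b=L-a=3):
  y_2 = -Px²(3a-x)/(6EI)  [x≤a] = -3·(6/5)²·(3·3-(6/5))/(6·200000) = -351/12500000 m
Load 3 — uniform load w=10 kN/m over full span:
  y_3 = -wx²(x²-4Lx+6L²)/(24EI) = -10·(6/5)²·((6/5)²-4·6·(6/5)+6·6²)/(24·200000) = -3537/6250000 m
Superposition: y = Σ y_i = -2022111/1562500000 m ≈ -0.001294 m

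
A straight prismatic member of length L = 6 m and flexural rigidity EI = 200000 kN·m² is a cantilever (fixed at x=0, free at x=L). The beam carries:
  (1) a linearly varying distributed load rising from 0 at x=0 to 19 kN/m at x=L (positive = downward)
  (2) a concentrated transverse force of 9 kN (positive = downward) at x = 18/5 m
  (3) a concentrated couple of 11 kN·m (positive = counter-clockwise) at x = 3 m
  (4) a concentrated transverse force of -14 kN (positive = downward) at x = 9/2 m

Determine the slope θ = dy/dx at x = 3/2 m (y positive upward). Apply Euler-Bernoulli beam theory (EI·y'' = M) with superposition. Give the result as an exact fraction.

θ(3/2) = -283863/256000000 rad

Load 1 — triangular load w₀=19 kN/m (0→w₀ over full span):
  θ_1 = (w₀Lx²/4-w₀L²x/3-w₀x⁴/(24L))/EI = (19·6·(3/2)²/4-19·6²·(3/2)/3-19·(3/2)⁴/(24·6))/200000 = -71307/51200000 rad
Load 2 — point force P=9 kN at a=18/5 m (b=L-a=12/5):
  θ_2 = -Px(2a-x)/(2EI)  [x≤a] = -9·(3/2)·(2·(18/5)-(3/2))/(2·200000) = -1539/8000000 rad
Load 3 — applied couple M₀=11 kN·m at a=3 m (b=L-a=3):
  θ_3 = M₀x/EI  [x≤a] = 11·(3/2)/200000 = 33/400000 rad
Load 4 — point force P=-14 kN at a=9/2 m (b=L-a=3/2):
  θ_4 = -Px(2a-x)/(2EI)  [x≤a] = -(-14)·(3/2)·(2·(9/2)-(3/2))/(2·200000) = 63/160000 rad
Superposition: θ = Σ θ_i = -283863/256000000 rad ≈ -0.001109 rad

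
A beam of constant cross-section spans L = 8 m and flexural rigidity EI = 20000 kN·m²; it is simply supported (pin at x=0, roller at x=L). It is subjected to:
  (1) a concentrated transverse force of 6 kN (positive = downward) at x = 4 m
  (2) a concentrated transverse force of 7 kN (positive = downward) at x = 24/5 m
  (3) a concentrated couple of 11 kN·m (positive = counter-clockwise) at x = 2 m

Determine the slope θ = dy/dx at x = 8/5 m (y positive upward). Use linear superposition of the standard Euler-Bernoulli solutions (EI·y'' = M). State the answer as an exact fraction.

θ(8/5) = -44731/30000000 rad

Load 1 — point force P=6 kN at a=4 m (b=L-a=4):
  θ_1 = -Pb(L²-b²-3x²)/(6LEI)  [x≤a] = -6·4·(8²-4²-3·(8/5)²)/(6·8·20000) = -63/62500 rad
Load 2 — point force P=7 kN at a=24/5 m (b=L-a=16/5):
  θ_2 = -Pb(L²-b²-3x²)/(6LEI)  [x≤a] = -7·(16/5)·(8²-(16/5)²-3·(8/5)²)/(6·8·20000) = -84/78125 rad
Load 3 — applied couple M₀=11 kN·m at a=2 m (b=L-a=6):
  θ_3 = (M₀x²/(2L)+C₁)/EI  [x≤a] with C₁=M₀(3b²-L²)/(6L)=121/12 = (11·(8/5)²/(2·8)+(121/12))/20000 = 3553/6000000 rad
Superposition: θ = Σ θ_i = -44731/30000000 rad ≈ -0.001491 rad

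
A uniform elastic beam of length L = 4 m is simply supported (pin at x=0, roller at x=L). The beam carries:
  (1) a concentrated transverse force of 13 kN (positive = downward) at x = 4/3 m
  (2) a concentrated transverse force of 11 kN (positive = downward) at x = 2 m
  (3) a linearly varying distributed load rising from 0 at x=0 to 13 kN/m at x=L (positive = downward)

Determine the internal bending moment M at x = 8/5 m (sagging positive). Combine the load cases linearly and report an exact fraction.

M(8/5) = 3856/125 kN·m

Load 1 — point force P=13 kN at a=4/3 m (b=L-a=8/3):
  M_1 = Pa(L-x)/L  [x>a] = 13·(4/3)·(4-(8/5))/4 = 52/5 kN·m
Load 2 — point force P=11 kN at a=2 m (b=L-a=2):
  M_2 = Pbx/L  [x≤a] = 11·2·(8/5)/4 = 44/5 kN·m
Load 3 — triangular load w₀=13 kN/m (0→w₀ over full span):
  M_3 = w₀Lx/6 - w₀x³/(6L) = 13·4·(8/5)/6 - 13·(8/5)³/(6·4) = 1456/125 kN·m
Superposition: M = Σ M_i = 3856/125 kN·m ≈ 30.848000 kN·m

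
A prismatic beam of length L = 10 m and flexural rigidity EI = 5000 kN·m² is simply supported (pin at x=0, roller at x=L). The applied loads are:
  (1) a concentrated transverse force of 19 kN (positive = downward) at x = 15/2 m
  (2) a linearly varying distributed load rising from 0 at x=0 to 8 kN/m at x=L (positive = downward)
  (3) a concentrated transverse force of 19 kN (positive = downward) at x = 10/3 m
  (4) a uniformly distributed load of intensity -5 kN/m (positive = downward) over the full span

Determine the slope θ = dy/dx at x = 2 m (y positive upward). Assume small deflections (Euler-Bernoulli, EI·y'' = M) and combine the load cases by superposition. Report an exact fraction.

Load 1 — point force P=19 kN at a=15/2 m (b=L-a=5/2):
  θ_1 = -Pb(L²-b²-3x²)/(6LEI)  [x≤a] = -19·(5/2)·(10²-(5/2)²-3·2²)/(6·10·5000) = -2071/160000 rad
Load 2 — triangular load w₀=8 kN/m (0→w₀ over full span):
  θ_2 = -w₀(7L⁴-30L²x²+15x⁴)/(360LEI) = -8·(7·10⁴-30·10²·2²+15·2⁴)/(360·10·5000) = -728/28125 rad
Load 3 — point force P=19 kN at a=10/3 m (b=L-a=20/3):
  θ_3 = -Pb(L²-b²-3x²)/(6LEI)  [x≤a] = -19·(20/3)·(10²-(20/3)²-3·2²)/(6·10·5000) = -931/50625 rad
Load 4 — uniform load w=-5 kN/m over full span:
  θ_4 = -w(L³-6Lx²+4x³)/(24EI) = -(-5)·(10³-6·10·2²+4·2³)/(24·5000) = 33/1000 rad
Superposition: θ = Σ θ_i = -1569347/64800000 rad ≈ -0.024218 rad

θ(2) = -1569347/64800000 rad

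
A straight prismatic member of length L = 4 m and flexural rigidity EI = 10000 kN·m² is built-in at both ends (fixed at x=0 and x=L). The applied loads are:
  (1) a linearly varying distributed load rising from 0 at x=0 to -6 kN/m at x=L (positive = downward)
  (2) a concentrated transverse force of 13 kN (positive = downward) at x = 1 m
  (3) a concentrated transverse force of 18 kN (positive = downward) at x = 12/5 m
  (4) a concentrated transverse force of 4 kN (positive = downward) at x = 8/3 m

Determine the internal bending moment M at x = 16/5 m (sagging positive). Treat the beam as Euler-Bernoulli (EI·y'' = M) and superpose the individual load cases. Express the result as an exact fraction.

M(16/5) = -19773/10000 kN·m

Load 1 — triangular load w₀=-6 kN/m (0→w₀ over full span):
  M_1 = 3w₀Lx/20 - w₀L²/30 - w₀x³/(6L) = 3·(-6)·4·(16/5)/20 - (-6)·4²/30 - (-6)·(16/5)³/(6·4) = -16/125 kN·m
Load 2 — point force P=13 kN at a=1 m (b=L-a=3):
  M_2 = Pa²(a+3b)(L-x)/L³ - Pa²b/L²  [x>a] = 13·1²·(1+3·3)·(4-(16/5))/4³ - 13·1²·3/4² = -13/16 kN·m
Load 3 — point force P=18 kN at a=12/5 m (b=L-a=8/5):
  M_3 = Pa²(a+3b)(L-x)/L³ - Pa²b/L²  [x>a] = 18·(12/5)²·((12/5)+3·(8/5))·(4-(16/5))/4³ - 18·(12/5)²·(8/5)/4² = -648/625 kN·m
Load 4 — point force P=4 kN at a=8/3 m (b=L-a=4/3):
  M_4 = Pa²(a+3b)(L-x)/L³ - Pa²b/L²  [x>a] = 4·(8/3)²·((8/3)+3·(4/3))·(4-(16/5))/4³ - 4·(8/3)²·(4/3)/4² = 0 kN·m
Superposition: M = Σ M_i = -19773/10000 kN·m ≈ -1.977300 kN·m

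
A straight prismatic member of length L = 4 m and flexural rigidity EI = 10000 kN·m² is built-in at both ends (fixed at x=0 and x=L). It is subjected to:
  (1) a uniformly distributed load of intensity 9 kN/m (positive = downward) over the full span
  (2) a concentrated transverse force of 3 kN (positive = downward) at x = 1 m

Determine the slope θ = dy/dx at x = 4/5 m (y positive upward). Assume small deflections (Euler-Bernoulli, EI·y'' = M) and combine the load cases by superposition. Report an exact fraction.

θ(4/5) = -1287/2500000 rad

Load 1 — uniform load w=9 kN/m over full span:
  θ_1 = -wx(L-x)(L-2x)/(12EI) = -9·(4/5)·(4-(4/5))·(4-2·(4/5))/(12·10000) = -36/78125 rad
Load 2 — point force P=3 kN at a=1 m (b=L-a=3):
  θ_2 = -Pb²x(2aL-(3a+b)x)/(2L³EI)  [x≤a] = -3·3²·(4/5)·(2·1·4-(3·1+3)·(4/5))/(2·4³·10000) = -27/500000 rad
Superposition: θ = Σ θ_i = -1287/2500000 rad ≈ -0.000515 rad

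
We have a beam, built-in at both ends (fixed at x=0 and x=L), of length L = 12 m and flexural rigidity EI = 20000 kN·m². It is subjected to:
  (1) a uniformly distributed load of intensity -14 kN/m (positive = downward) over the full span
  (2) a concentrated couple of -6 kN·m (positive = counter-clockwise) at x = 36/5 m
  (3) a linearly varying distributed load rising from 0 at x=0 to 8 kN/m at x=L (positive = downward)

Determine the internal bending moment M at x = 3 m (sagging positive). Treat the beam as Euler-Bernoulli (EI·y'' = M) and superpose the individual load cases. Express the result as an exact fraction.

Load 1 — uniform load w=-14 kN/m over full span:
  M_1 = wLx/2 - wL²/12 - wx²/2 = (-14)·12·3/2 - (-14)·12²/12 - (-14)·3²/2 = -21 kN·m
Load 2 — applied couple M₀=-6 kN·m at a=36/5 m (b=L-a=24/5):
  M_2 = R_Ax - M_A  [x≤a] with R_A=-18/25, M_A=-48/25 = (-18/25)·3 - (-48/25) = -6/25 kN·m
Load 3 — triangular load w₀=8 kN/m (0→w₀ over full span):
  M_3 = 3w₀Lx/20 - w₀L²/30 - w₀x³/(6L) = 3·8·12·3/20 - 8·12²/30 - 8·3³/(6·12) = 9/5 kN·m
Superposition: M = Σ M_i = -486/25 kN·m ≈ -19.440000 kN·m

M(3) = -486/25 kN·m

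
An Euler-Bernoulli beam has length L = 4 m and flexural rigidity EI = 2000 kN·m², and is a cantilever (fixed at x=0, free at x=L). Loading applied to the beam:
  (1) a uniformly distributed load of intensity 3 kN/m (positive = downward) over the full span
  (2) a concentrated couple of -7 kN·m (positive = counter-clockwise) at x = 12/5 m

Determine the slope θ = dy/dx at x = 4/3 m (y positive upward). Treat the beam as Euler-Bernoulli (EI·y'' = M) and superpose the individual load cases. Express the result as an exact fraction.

Load 1 — uniform load w=3 kN/m over full span:
  θ_1 = -wx(x²-3Lx+3L²)/(6EI) = -3·(4/3)·((4/3)²-3·4·(4/3)+3·4²)/(6·2000) = -38/3375 rad
Load 2 — applied couple M₀=-7 kN·m at a=12/5 m (b=L-a=8/5):
  θ_2 = M₀x/EI  [x≤a] = (-7)·(4/3)/2000 = -7/1500 rad
Superposition: θ = Σ θ_i = -43/2700 rad ≈ -0.015926 rad

θ(4/3) = -43/2700 rad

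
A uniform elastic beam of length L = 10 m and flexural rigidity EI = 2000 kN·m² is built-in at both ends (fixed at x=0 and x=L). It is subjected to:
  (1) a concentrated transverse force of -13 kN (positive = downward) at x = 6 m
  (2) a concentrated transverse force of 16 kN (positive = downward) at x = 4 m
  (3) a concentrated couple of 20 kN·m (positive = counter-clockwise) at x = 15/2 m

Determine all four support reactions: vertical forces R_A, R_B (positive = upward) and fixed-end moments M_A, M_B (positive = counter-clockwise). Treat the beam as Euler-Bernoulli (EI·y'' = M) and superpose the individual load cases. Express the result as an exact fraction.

Load 1 — point force P=-13 kN at a=6 m (b=L-a=4):
  R_A = Pb²(3a+b)/L³ = (-13)·4²·(3·6+4)/10³ = -572/125 kN
  M_A = Pab²/L² = (-13)·6·4²/10² = -312/25 kN·m
  R_B = Pa²(a+3b)/L³ = (-13)·6²·(6+3·4)/10³ = -1053/125 kN
  M_B = -Pa²b/L² = -(-13)·6²·4/10² = 468/25 kN·m
Load 2 — point force P=16 kN at a=4 m (b=L-a=6):
  R_A = Pb²(3a+b)/L³ = 16·6²·(3·4+6)/10³ = 1296/125 kN
  M_A = Pab²/L² = 16·4·6²/10² = 576/25 kN·m
  R_B = Pa²(a+3b)/L³ = 16·4²·(4+3·6)/10³ = 704/125 kN
  M_B = -Pa²b/L² = -16·4²·6/10² = -384/25 kN·m
Load 3 — applied couple M₀=20 kN·m at a=15/2 m (b=L-a=5/2):
  R_A = 6M₀ab/L³ = 6·20·(15/2)·(5/2)/10³ = 9/4 kN
  M_A = M₀b(2a-b)/L² = 20·(5/2)·(2·(15/2)-(5/2))/10² = 25/4 kN·m
  R_B = -6M₀ab/L³ = -6·20·(15/2)·(5/2)/10³ = -9/4 kN
  M_B = M₀a(2b-a)/L² = 20·(15/2)·(2·(5/2)-(15/2))/10² = -15/4 kN·m
Superposition: R_A = 4021/500 kN, M_A = 1681/100 kN·m, R_B = -2521/500 kN, M_B = -39/100 kN·m

R_A = 4021/500 kN, M_A = 1681/100 kN·m, R_B = -2521/500 kN, M_B = -39/100 kN·m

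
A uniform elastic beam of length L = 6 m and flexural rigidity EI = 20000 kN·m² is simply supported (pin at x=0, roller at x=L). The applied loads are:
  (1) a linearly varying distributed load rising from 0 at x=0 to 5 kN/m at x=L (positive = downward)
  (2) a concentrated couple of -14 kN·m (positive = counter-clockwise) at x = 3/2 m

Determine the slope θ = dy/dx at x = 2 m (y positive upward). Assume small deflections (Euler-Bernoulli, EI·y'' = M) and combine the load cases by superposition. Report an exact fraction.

Load 1 — triangular load w₀=5 kN/m (0→w₀ over full span):
  θ_1 = -w₀(7L⁴-30L²x²+15x⁴)/(360LEI) = -5·(7·6⁴-30·6²·2²+15·2⁴)/(360·6·20000) = -13/22500 rad
Load 2 — applied couple M₀=-14 kN·m at a=3/2 m (b=L-a=9/2):
  θ_2 = (M₀x²/(2L)-M₀(x-a)+C₁)/EI  [x>a] with C₁=M₀(3b²-L²)/(6L)=-77/8 = ((-14)·2²/(2·6)-(-14)·(2-(3/2))+(-77/8))/20000 = -7/19200 rad
Superposition: θ = Σ θ_i = -1357/1440000 rad ≈ -0.000942 rad

θ(2) = -1357/1440000 rad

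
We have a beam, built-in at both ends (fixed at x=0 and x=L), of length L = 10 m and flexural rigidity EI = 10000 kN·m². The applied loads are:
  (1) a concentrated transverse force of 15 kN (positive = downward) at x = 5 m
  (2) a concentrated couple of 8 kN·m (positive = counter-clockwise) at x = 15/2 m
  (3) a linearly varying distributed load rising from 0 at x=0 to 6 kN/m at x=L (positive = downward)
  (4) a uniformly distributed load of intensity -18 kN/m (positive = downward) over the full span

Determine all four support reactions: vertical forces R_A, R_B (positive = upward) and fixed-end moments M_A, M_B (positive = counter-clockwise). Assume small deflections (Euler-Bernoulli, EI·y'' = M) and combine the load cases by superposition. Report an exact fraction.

R_A = -363/5 kN, M_A = -435/4 kN·m, R_B = -312/5 kN, M_B = 399/4 kN·m

Load 1 — point force P=15 kN at a=5 m (b=L-a=5):
  R_A = Pb²(3a+b)/L³ = 15·5²·(3·5+5)/10³ = 15/2 kN
  M_A = Pab²/L² = 15·5·5²/10² = 75/4 kN·m
  R_B = Pa²(a+3b)/L³ = 15·5²·(5+3·5)/10³ = 15/2 kN
  M_B = -Pa²b/L² = -15·5²·5/10² = -75/4 kN·m
Load 2 — applied couple M₀=8 kN·m at a=15/2 m (b=L-a=5/2):
  R_A = 6M₀ab/L³ = 6·8·(15/2)·(5/2)/10³ = 9/10 kN
  M_A = M₀b(2a-b)/L² = 8·(5/2)·(2·(15/2)-(5/2))/10² = 5/2 kN·m
  R_B = -6M₀ab/L³ = -6·8·(15/2)·(5/2)/10³ = -9/10 kN
  M_B = M₀a(2b-a)/L² = 8·(15/2)·(2·(5/2)-(15/2))/10² = -3/2 kN·m
Load 3 — triangular load w₀=6 kN/m (0→w₀ over full span):
  R_A = 3w₀L/20 = 3·6·10/20 = 9 kN
  M_A = w₀L²/30 = 6·10²/30 = 20 kN·m
  R_B = 7w₀L/20 = 7·6·10/20 = 21 kN
  M_B = -w₀L²/20 = -6·10²/20 = -30 kN·m
Load 4 — uniform load w=-18 kN/m over full span:
  R_A = wL/2 = (-18)·10/2 = -90 kN
  M_A = wL²/12 = (-18)·10²/12 = -150 kN·m
  R_B = wL/2 = (-18)·10/2 = -90 kN
  M_B = -wL²/12 = -(-18)·10²/12 = 150 kN·m
Superposition: R_A = -363/5 kN, M_A = -435/4 kN·m, R_B = -312/5 kN, M_B = 399/4 kN·m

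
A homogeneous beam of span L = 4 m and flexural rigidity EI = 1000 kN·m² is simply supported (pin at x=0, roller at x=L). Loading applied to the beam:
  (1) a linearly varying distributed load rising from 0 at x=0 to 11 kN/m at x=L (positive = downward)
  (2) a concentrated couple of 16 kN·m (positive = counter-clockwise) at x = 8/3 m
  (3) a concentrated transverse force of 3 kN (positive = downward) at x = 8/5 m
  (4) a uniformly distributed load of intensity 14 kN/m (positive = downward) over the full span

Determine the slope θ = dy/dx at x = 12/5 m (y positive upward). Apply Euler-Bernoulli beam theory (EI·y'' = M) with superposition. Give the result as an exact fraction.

θ(12/5) = 4744/234375 rad

Load 1 — triangular load w₀=11 kN/m (0→w₀ over full span):
  θ_1 = -w₀(7L⁴-30L²x²+15x⁴)/(360LEI) = -11·(7·4⁴-30·4²·(12/5)²+15·(12/5)⁴)/(360·4·1000) = 2552/703125 rad
Load 2 — applied couple M₀=16 kN·m at a=8/3 m (b=L-a=4/3):
  θ_2 = (M₀x²/(2L)+C₁)/EI  [x≤a] with C₁=M₀(3b²-L²)/(6L)=-64/9 = (16·(12/5)²/(2·4)+(-64/9))/1000 = 124/28125 rad
Load 3 — point force P=3 kN at a=8/5 m (b=L-a=12/5):
  θ_3 = -Pa(2L²-6Lx+3x²+a²)/(6LEI)  [x>a] = -3·(8/5)·(2·4²-6·4·(12/5)+3·(12/5)²+(8/5)²)/(6·4·1000) = 18/15625 rad
Load 4 — uniform load w=14 kN/m over full span:
  θ_4 = -w(L³-6Lx²+4x³)/(24EI) = -14·(4³-6·4·(12/5)²+4·(12/5)³)/(24·1000) = 518/46875 rad
Superposition: θ = Σ θ_i = 4744/234375 rad ≈ 0.020241 rad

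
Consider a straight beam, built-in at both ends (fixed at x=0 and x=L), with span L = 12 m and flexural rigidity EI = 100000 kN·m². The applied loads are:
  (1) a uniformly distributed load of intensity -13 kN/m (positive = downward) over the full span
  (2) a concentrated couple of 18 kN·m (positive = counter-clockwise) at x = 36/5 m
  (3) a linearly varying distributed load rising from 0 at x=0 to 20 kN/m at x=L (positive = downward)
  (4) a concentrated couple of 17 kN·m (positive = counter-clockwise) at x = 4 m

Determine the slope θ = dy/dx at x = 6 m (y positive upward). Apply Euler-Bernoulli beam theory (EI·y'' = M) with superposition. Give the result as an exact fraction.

Load 1 — uniform load w=-13 kN/m over full span:
  θ_1 = -wx(L-x)(L-2x)/(12EI) = -(-13)·6·(12-6)·(12-2·6)/(12·100000) = 0 rad
Load 2 — applied couple M₀=18 kN·m at a=36/5 m (b=L-a=24/5):
  θ_2 = (R_Ax²/2 - M_Ax)/EI  [x≤a] with R_A=54/25, M_A=144/25 = ((54/25)·6²/2 - (144/25)·6)/100000 = 27/625000 rad
Load 3 — triangular load w₀=20 kN/m (0→w₀ over full span):
  θ_3 = -w₀(2x(L-x)(L-2x)(x+2L)+x²(L-x)²)/(120LEI) = -20·(2·6·(12-6)·(12-2·6)·(6+2·12)+6²·(12-6)²)/(120·12·100000) = -9/50000 rad
Load 4 — applied couple M₀=17 kN·m at a=4 m (b=L-a=8):
  θ_4 = (R_Ax²/2 - M_Ax - M₀(x-a))/EI  [x>a] with R_A=17/9, M_A=0 = ((17/9)·6²/2 - 0·6 - 17·(6-4))/100000 = 0 rad
Superposition: θ = Σ θ_i = -171/1250000 rad ≈ -0.000137 rad

θ(6) = -171/1250000 rad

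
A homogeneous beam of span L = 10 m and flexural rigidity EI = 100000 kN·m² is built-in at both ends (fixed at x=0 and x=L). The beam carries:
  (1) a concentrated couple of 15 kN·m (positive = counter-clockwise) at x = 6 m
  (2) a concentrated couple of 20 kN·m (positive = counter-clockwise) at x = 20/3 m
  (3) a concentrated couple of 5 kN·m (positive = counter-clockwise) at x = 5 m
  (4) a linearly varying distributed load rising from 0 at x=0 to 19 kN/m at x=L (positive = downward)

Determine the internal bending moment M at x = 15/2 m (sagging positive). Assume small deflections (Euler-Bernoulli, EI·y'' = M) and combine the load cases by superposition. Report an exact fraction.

Load 1 — applied couple M₀=15 kN·m at a=6 m (b=L-a=4):
  M_1 = R_Ax - M_A - M₀  [x>a] with R_A=54/25, M_A=24/5 = (54/25)·(15/2) - (24/5) - 15 = -18/5 kN·m
Load 2 — applied couple M₀=20 kN·m at a=20/3 m (b=L-a=10/3):
  M_2 = R_Ax - M_A - M₀  [x>a] with R_A=8/3, M_A=20/3 = (8/3)·(15/2) - (20/3) - 20 = -20/3 kN·m
Load 3 — applied couple M₀=5 kN·m at a=5 m (b=L-a=5):
  M_3 = R_Ax - M_A - M₀  [x>a] with R_A=3/4, M_A=5/4 = (3/4)·(15/2) - (5/4) - 5 = -5/8 kN·m
Load 4 — triangular load w₀=19 kN/m (0→w₀ over full span):
  M_4 = 3w₀Lx/20 - w₀L²/30 - w₀x³/(6L) = 3·19·10·(15/2)/20 - 19·10²/30 - 19·(15/2)³/(6·10) = 1615/96 kN·m
Superposition: M = Σ M_i = 949/160 kN·m ≈ 5.931250 kN·m

M(15/2) = 949/160 kN·m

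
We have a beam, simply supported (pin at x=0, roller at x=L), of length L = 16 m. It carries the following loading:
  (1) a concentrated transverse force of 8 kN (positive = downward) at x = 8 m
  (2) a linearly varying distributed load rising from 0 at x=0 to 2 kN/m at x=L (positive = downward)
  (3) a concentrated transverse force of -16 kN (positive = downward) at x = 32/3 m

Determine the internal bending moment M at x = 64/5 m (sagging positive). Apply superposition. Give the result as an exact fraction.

Load 1 — point force P=8 kN at a=8 m (b=L-a=8):
  M_1 = Pa(L-x)/L  [x>a] = 8·8·(16-(64/5))/16 = 64/5 kN·m
Load 2 — triangular load w₀=2 kN/m (0→w₀ over full span):
  M_2 = w₀Lx/6 - w₀x³/(6L) = 2·16·(64/5)/6 - 2·(64/5)³/(6·16) = 3072/125 kN·m
Load 3 — point force P=-16 kN at a=32/3 m (b=L-a=16/3):
  M_3 = Pa(L-x)/L  [x>a] = (-16)·(32/3)·(16-(64/5))/16 = -512/15 kN·m
Superposition: M = Σ M_i = 1216/375 kN·m ≈ 3.242667 kN·m

M(64/5) = 1216/375 kN·m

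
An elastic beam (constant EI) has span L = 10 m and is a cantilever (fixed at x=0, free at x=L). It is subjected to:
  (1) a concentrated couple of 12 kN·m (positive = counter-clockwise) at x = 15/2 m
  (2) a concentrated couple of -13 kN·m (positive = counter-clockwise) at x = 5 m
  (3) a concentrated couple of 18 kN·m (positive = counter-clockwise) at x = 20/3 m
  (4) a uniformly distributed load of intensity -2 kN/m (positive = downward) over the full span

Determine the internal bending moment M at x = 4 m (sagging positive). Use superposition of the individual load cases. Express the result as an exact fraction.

Load 1 — applied couple M₀=12 kN·m at a=15/2 m (b=L-a=5/2):
  M_1 = M₀  [x≤a] = 12 = 12 kN·m
Load 2 — applied couple M₀=-13 kN·m at a=5 m (b=L-a=5):
  M_2 = M₀  [x≤a] = (-13) = -13 kN·m
Load 3 — applied couple M₀=18 kN·m at a=20/3 m (b=L-a=10/3):
  M_3 = M₀  [x≤a] = 18 = 18 kN·m
Load 4 — uniform load w=-2 kN/m over full span:
  M_4 = -w(L-x)²/2 = -(-2)·(10-4)²/2 = 36 kN·m
Superposition: M = Σ M_i = 53 kN·m ≈ 53.000000 kN·m

M(4) = 53 kN·m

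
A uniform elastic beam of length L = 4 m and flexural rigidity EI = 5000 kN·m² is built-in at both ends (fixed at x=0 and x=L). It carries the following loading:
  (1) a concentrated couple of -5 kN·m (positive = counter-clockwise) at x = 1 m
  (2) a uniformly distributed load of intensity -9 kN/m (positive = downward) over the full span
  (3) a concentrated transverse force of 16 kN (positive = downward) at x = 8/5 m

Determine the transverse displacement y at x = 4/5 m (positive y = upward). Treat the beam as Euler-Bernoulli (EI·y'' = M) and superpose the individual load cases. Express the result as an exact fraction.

y(4/5) = -837/156250000 m

Load 1 — applied couple M₀=-5 kN·m at a=1 m (b=L-a=3):
  y_1 = (R_Ax³/6 - M_Ax²/2)/EI  [x≤a] with R_A=-45/32, M_A=15/16 = ((-45/32)·(4/5)³/6 - (15/16)·(4/5)²/2)/5000 = -21/250000 m
Load 2 — uniform load w=-9 kN/m over full span:
  y_2 = -wx²(L-x)²/(24EI) = -(-9)·(4/5)²·(4-(4/5))²/(24·5000) = 192/390625 m
Load 3 — point force P=16 kN at a=8/5 m (b=L-a=12/5):
  y_3 = -Pb²x²(3aL-(3a+b)x)/(6L³EI)  [x≤a] = -16·(12/5)²·(4/5)²·(3·(8/5)·4-(3·(8/5)+(12/5))·(4/5))/(6·4³·5000) = -4032/9765625 m
Superposition: y = Σ y_i = -837/156250000 m ≈ -0.000005 m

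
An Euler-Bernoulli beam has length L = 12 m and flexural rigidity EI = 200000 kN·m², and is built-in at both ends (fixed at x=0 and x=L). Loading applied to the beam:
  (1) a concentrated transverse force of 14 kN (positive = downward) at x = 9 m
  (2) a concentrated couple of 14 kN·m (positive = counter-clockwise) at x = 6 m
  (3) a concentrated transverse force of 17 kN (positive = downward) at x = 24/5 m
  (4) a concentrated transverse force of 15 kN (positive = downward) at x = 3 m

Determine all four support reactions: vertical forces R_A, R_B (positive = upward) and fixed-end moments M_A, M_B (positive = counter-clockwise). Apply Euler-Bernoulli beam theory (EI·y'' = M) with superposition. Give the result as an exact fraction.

Load 1 — point force P=14 kN at a=9 m (b=L-a=3):
  R_A = Pb²(3a+b)/L³ = 14·3²·(3·9+3)/12³ = 35/16 kN
  M_A = Pab²/L² = 14·9·3²/12² = 63/8 kN·m
  R_B = Pa²(a+3b)/L³ = 14·9²·(9+3·3)/12³ = 189/16 kN
  M_B = -Pa²b/L² = -14·9²·3/12² = -189/8 kN·m
Load 2 — applied couple M₀=14 kN·m at a=6 m (b=L-a=6):
  R_A = 6M₀ab/L³ = 6·14·6·6/12³ = 7/4 kN
  M_A = M₀b(2a-b)/L² = 14·6·(2·6-6)/12² = 7/2 kN·m
  R_B = -6M₀ab/L³ = -6·14·6·6/12³ = -7/4 kN
  M_B = M₀a(2b-a)/L² = 14·6·(2·6-6)/12² = 7/2 kN·m
Load 3 — point force P=17 kN at a=24/5 m (b=L-a=36/5):
  R_A = Pb²(3a+b)/L³ = 17·(36/5)²·(3·(24/5)+(36/5))/12³ = 1377/125 kN
  M_A = Pab²/L² = 17·(24/5)·(36/5)²/12² = 3672/125 kN·m
  R_B = Pa²(a+3b)/L³ = 17·(24/5)²·((24/5)+3·(36/5))/12³ = 748/125 kN
  M_B = -Pa²b/L² = -17·(24/5)²·(36/5)/12² = -2448/125 kN·m
Load 4 — point force P=15 kN at a=3 m (b=L-a=9):
  R_A = Pb²(3a+b)/L³ = 15·9²·(3·3+9)/12³ = 405/32 kN
  M_A = Pab²/L² = 15·3·9²/12² = 405/16 kN·m
  R_B = Pa²(a+3b)/L³ = 15·3²·(3+3·9)/12³ = 75/32 kN
  M_B = -Pa²b/L² = -15·3²·9/12² = -135/16 kN·m
Superposition: R_A = 110439/4000 kN, M_A = 132127/2000 kN·m, R_B = 73561/4000 kN, M_B = -96293/2000 kN·m

R_A = 110439/4000 kN, M_A = 132127/2000 kN·m, R_B = 73561/4000 kN, M_B = -96293/2000 kN·m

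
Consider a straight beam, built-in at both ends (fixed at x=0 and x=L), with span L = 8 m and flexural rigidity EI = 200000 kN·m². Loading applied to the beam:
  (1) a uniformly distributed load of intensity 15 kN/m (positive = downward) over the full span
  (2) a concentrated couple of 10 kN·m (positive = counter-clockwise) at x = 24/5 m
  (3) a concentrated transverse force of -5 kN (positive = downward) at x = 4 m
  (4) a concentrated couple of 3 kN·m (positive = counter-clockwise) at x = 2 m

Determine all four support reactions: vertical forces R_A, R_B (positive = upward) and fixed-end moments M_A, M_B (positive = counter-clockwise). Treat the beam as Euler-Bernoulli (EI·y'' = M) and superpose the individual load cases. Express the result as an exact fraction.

R_A = 19111/320 kN, M_A = 6211/80 kN·m, R_B = 17689/320 kN, M_B = -5829/80 kN·m

Load 1 — uniform load w=15 kN/m over full span:
  R_A = wL/2 = 15·8/2 = 60 kN
  M_A = wL²/12 = 15·8²/12 = 80 kN·m
  R_B = wL/2 = 15·8/2 = 60 kN
  M_B = -wL²/12 = -15·8²/12 = -80 kN·m
Load 2 — applied couple M₀=10 kN·m at a=24/5 m (b=L-a=16/5):
  R_A = 6M₀ab/L³ = 6·10·(24/5)·(16/5)/8³ = 9/5 kN
  M_A = M₀b(2a-b)/L² = 10·(16/5)·(2·(24/5)-(16/5))/8² = 16/5 kN·m
  R_B = -6M₀ab/L³ = -6·10·(24/5)·(16/5)/8³ = -9/5 kN
  M_B = M₀a(2b-a)/L² = 10·(24/5)·(2·(16/5)-(24/5))/8² = 6/5 kN·m
Load 3 — point force P=-5 kN at a=4 m (b=L-a=4):
  R_A = Pb²(3a+b)/L³ = (-5)·4²·(3·4+4)/8³ = -5/2 kN
  M_A = Pab²/L² = (-5)·4·4²/8² = -5 kN·m
  R_B = Pa²(a+3b)/L³ = (-5)·4²·(4+3·4)/8³ = -5/2 kN
  M_B = -Pa²b/L² = -(-5)·4²·4/8² = 5 kN·m
Load 4 — applied couple M₀=3 kN·m at a=2 m (b=L-a=6):
  R_A = 6M₀ab/L³ = 6·3·2·6/8³ = 27/64 kN
  M_A = M₀b(2a-b)/L² = 3·6·(2·2-6)/8² = -9/16 kN·m
  R_B = -6M₀ab/L³ = -6·3·2·6/8³ = -27/64 kN
  M_B = M₀a(2b-a)/L² = 3·2·(2·6-2)/8² = 15/16 kN·m
Superposition: R_A = 19111/320 kN, M_A = 6211/80 kN·m, R_B = 17689/320 kN, M_B = -5829/80 kN·m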